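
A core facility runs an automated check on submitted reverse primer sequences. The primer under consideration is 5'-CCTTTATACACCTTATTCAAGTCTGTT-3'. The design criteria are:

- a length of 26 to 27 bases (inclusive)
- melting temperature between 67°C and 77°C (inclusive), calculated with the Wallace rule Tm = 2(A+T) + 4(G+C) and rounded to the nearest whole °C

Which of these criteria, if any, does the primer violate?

Base counts: A=6, T=12, G=2, C=7 (length 27).
length: length 27 ✓
Tm: Tm = 2·18 + 4·9 = 72°C ✓

Meets all criteria.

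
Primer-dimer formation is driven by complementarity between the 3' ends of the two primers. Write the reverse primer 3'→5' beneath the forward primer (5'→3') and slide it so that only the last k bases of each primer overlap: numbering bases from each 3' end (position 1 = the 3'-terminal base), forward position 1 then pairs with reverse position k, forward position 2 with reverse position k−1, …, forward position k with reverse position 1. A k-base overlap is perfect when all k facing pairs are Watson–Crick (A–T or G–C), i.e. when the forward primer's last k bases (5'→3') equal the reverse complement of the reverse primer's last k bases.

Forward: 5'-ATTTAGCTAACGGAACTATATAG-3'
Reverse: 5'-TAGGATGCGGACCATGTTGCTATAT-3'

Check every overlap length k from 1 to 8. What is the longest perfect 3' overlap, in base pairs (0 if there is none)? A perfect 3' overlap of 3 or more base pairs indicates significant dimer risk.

Last 8 bases (5'→3') — forward …CTATATAG, reverse …TGCTATAT.
Reverse complement of the reverse primer's last 8 bases: ATATAGCA; its first k bases are the reverse complement of the reverse primer's last k bases, so a perfect k-base overlap needs the forward primer's last k bases to equal them.
Comparing (forward last k vs required): k=1: G vs A ✗; k=2: AG vs AT ✗; k=3: TAG vs ATA ✗; k=4: ATAG vs ATAT ✗; k=5: TATAG vs ATATA ✗; k=6: ATATAG vs ATATAG ✓; k=7: TATATAG vs ATATAGC ✗; k=8: CTATATAG vs ATATAGCA ✗.
Only k = 6 is perfect, so the longest perfect 3' overlap is 6.

Longest perfect overlap: 6 complementary base pairs; significant dimer risk (threshold 3).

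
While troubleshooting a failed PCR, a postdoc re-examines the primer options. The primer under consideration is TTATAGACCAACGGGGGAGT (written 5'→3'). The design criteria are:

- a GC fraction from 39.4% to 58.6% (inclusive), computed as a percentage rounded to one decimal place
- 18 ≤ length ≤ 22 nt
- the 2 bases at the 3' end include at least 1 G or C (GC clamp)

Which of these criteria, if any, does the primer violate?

Base counts: A=6, T=4, G=7, C=3 (length 20).
GC content: GC 10/20 = 50.0% ✓
length: length 20 ✓
GC clamp: 3' end GT has 1 G/C ✓

Meets all criteria.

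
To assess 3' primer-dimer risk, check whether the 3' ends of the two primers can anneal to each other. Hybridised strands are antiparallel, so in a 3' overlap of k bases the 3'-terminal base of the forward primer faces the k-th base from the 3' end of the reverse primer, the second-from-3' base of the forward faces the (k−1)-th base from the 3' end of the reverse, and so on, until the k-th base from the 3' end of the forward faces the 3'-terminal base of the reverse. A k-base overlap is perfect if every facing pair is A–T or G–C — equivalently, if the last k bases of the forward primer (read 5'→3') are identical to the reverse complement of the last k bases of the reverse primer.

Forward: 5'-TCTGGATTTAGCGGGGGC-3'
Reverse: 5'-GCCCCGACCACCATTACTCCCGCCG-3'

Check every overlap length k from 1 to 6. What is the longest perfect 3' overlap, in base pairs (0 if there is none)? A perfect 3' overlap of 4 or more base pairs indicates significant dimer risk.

Last 6 bases (5'→3') — forward …GGGGGC, reverse …CCGCCG.
Reverse complement of the reverse primer's last 6 bases: CGGCGG; its first k bases are the reverse complement of the reverse primer's last k bases, so a perfect k-base overlap needs the forward primer's last k bases to equal them.
Comparing (forward last k vs required): k=1: C vs C ✓; k=2: GC vs CG ✗; k=3: GGC vs CGG ✗; k=4: GGGC vs CGGC ✗; k=5: GGGGC vs CGGCG ✗; k=6: GGGGGC vs CGGCGG ✗.
Only k = 1 is perfect, so the longest perfect 3' overlap is 1.

Longest perfect overlap: 1 complementary base pair; below the dimer-risk threshold (threshold 4).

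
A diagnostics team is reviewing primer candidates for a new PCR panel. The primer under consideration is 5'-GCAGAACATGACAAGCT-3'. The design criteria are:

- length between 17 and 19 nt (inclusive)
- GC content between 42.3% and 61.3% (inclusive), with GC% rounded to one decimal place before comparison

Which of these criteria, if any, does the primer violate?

Meets all criteria.

Base counts: A=7, T=2, G=4, C=4 (length 17).
length: length 17 ✓
GC content: GC 8/17 = 47.1% ✓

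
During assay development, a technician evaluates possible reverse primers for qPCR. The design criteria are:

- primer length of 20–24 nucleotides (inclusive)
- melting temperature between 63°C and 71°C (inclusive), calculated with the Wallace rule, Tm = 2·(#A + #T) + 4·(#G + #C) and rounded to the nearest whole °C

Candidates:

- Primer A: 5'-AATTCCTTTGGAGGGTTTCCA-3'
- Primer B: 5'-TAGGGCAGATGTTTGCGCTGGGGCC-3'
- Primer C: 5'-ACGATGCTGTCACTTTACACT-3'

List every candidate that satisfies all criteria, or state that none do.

Primer A (21 nt, A=4 T=8 G=5 C=4): length 21 ✓; Tm = 2·12 + 4·9 = 60°C, outside 63–71°C ✗ — fails.
Primer B (25 nt, A=3 T=6 G=11 C=5): length 25, outside 20–24 ✗; Tm = 2·9 + 4·16 = 82°C, outside 63–71°C ✗ — fails.
Primer C (21 nt, A=5 T=7 G=3 C=6): length 21 ✓; Tm = 2·12 + 4·9 = 60°C, outside 63–71°C ✗ — fails.

None of the candidates satisfy all criteria.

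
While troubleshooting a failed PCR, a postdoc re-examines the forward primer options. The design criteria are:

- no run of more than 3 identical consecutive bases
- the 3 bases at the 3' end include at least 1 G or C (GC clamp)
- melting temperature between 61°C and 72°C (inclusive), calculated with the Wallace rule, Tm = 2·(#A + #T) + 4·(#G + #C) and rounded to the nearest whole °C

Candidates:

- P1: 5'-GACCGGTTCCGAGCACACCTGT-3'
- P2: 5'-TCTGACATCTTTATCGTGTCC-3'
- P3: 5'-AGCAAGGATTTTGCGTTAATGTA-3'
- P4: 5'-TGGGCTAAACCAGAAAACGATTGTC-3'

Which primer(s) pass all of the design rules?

P1 only.

P1 (22 nt, A=4 T=4 G=6 C=8): longest run = 2 ✓; 3' end TGT has 1 G/C ✓; Tm = 2·8 + 4·14 = 72°C ✓ — passes.
P2 (21 nt, A=3 T=9 G=3 C=6): longest run = 3 ✓; 3' end TCC has 2 G/C ✓; Tm = 2·12 + 4·9 = 60°C, outside 61–72°C ✗ — fails.
P3 (23 nt, A=7 T=8 G=6 C=2): longest run = 4, exceeds 3 ✗; 3' end GTA has 1 G/C ✓; Tm = 2·15 + 4·8 = 62°C ✓ — fails.
P4 (25 nt, A=9 T=5 G=6 C=5): longest run = 4, exceeds 3 ✗; 3' end GTC has 2 G/C ✓; Tm = 2·14 + 4·11 = 72°C ✓ — fails.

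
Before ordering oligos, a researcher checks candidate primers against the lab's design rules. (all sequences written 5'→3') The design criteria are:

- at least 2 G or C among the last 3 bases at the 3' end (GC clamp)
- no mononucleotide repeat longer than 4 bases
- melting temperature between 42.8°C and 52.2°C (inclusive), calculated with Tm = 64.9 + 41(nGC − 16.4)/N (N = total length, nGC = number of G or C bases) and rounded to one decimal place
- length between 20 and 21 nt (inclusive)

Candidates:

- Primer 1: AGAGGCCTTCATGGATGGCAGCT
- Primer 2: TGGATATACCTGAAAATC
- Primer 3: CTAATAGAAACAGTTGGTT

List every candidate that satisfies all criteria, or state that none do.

Primer 1 (23 nt, A=5 T=5 G=8 C=5): 3' end GCT has 2 G/C ✓; longest run = 2 ✓; Tm = 64.9 + 41·(13 − 16.4)/23 = 58.8°C, outside 42.8–52.2°C ✗; length 23, outside 20–21 ✗ — fails.
Primer 2 (18 nt, A=7 T=5 G=3 C=3): 3' end ATC has 1 G/C, need ≥2 ✗; longest run = 4 ✓; Tm = 64.9 + 41·(6 − 16.4)/18 = 41.2°C, outside 42.8–52.2°C ✗; length 18, outside 20–21 ✗ — fails.
Primer 3 (19 nt, A=7 T=6 G=4 C=2): 3' end GTT has 1 G/C, need ≥2 ✗; longest run = 3 ✓; Tm = 64.9 + 41·(6 − 16.4)/19 = 42.5°C, outside 42.8–52.2°C ✗; length 19, outside 20–21 ✗ — fails.

None of the candidates satisfy all criteria.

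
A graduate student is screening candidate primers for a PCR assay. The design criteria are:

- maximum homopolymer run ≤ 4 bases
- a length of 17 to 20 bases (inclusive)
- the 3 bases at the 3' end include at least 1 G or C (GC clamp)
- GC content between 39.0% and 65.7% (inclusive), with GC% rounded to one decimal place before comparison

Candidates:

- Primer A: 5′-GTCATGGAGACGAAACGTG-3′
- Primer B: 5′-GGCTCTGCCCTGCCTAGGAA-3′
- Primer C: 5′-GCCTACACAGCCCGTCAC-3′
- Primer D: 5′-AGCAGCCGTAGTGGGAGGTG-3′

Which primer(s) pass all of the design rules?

Primer A, Primer B and Primer D.

Primer A (19 nt, A=6 T=3 G=7 C=3): longest run = 3 ✓; length 19 ✓; 3' end GTG has 2 G/C ✓; GC 10/19 = 52.6% ✓ — passes.
Primer B (20 nt, A=3 T=4 G=6 C=7): longest run = 3 ✓; length 20 ✓; 3' end GAA has 1 G/C ✓; GC 13/20 = 65.0% ✓ — passes.
Primer C (18 nt, A=4 T=2 G=3 C=9): longest run = 3 ✓; length 18 ✓; 3' end CAC has 2 G/C ✓; GC 12/18 = 66.7%, outside 39.0–65.7% ✗ — fails.
Primer D (20 nt, A=4 T=3 G=10 C=3): longest run = 3 ✓; length 20 ✓; 3' end GTG has 2 G/C ✓; GC 13/20 = 65.0% ✓ — passes.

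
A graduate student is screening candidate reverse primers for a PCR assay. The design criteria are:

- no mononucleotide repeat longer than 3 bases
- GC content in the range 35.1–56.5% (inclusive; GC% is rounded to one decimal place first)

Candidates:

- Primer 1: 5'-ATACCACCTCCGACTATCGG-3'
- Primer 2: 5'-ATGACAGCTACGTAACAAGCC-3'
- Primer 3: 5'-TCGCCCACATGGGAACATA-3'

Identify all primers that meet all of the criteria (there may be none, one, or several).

Primer 1 (20 nt, A=5 T=4 G=3 C=8): longest run = 2 ✓; GC 11/20 = 55.0% ✓ — passes.
Primer 2 (21 nt, A=8 T=3 G=4 C=6): longest run = 2 ✓; GC 10/21 = 47.6% ✓ — passes.
Primer 3 (19 nt, A=6 T=3 G=4 C=6): longest run = 3 ✓; GC 10/19 = 52.6% ✓ — passes.

Primer 1, Primer 2 and Primer 3.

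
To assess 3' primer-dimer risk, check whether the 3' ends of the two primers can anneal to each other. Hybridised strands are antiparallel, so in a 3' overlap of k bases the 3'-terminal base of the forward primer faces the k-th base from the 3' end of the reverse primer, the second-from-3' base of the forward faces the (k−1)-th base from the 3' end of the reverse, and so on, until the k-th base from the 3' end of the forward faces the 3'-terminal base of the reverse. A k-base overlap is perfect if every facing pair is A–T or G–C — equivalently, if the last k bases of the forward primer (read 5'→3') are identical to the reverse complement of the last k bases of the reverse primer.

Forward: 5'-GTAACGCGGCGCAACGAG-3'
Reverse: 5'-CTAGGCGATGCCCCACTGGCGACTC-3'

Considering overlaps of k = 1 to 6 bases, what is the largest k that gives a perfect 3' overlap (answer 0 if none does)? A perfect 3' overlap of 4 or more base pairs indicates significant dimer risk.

Longest perfect overlap: 3 complementary base pairs; below the dimer-risk threshold (threshold 4).

Last 6 bases (5'→3') — forward …AACGAG, reverse …CGACTC.
Reverse complement of the reverse primer's last 6 bases: GAGTCG; its first k bases are the reverse complement of the reverse primer's last k bases, so a perfect k-base overlap needs the forward primer's last k bases to equal them.
Comparing (forward last k vs required): k=1: G vs G ✓; k=2: AG vs GA ✗; k=3: GAG vs GAG ✓; k=4: CGAG vs GAGT ✗; k=5: ACGAG vs GAGTC ✗; k=6: AACGAG vs GAGTCG ✗.
Perfect overlaps at k = 1, 3; the largest is 3.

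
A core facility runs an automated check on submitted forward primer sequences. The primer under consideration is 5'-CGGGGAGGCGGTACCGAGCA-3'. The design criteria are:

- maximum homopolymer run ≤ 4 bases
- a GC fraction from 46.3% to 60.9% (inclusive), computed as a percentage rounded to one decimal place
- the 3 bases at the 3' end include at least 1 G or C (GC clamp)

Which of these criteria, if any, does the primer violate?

Fails: GC content.

Base counts: A=4, T=1, G=10, C=5 (length 20).
homopolymer run: longest run = 4 ✓
GC content: GC 15/20 = 75.0%, outside 46.3–60.9% ✗
GC clamp: 3' end GCA has 2 G/C ✓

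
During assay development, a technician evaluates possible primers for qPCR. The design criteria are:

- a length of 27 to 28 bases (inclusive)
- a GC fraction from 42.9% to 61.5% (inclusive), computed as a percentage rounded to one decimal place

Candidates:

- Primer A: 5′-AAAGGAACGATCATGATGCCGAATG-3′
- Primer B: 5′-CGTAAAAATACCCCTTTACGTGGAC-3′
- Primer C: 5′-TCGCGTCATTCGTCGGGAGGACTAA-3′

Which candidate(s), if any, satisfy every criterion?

Primer A (25 nt, A=10 T=4 G=7 C=4): length 25, outside 27–28 ✗; GC 11/25 = 44.0% ✓ — fails.
Primer B (25 nt, A=8 T=6 G=4 C=7): length 25, outside 27–28 ✗; GC 11/25 = 44.0% ✓ — fails.
Primer C (25 nt, A=5 T=6 G=8 C=6): length 25, outside 27–28 ✗; GC 14/25 = 56.0% ✓ — fails.

None of the candidates satisfy all criteria.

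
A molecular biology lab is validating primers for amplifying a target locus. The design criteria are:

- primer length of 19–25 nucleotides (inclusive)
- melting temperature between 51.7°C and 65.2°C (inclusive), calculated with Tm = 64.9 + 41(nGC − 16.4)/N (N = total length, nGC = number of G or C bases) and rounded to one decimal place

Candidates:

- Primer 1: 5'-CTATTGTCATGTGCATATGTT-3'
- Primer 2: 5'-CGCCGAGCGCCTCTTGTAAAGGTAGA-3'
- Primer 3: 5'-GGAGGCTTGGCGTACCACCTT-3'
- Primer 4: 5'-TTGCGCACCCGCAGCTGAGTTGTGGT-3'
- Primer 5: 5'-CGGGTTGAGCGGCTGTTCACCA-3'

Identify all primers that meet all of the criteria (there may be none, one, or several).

Primer 1 (21 nt, A=4 T=10 G=4 C=3): length 21 ✓; Tm = 64.9 + 41·(7 − 16.4)/21 = 46.5°C, outside 51.7–65.2°C ✗ — fails.
Primer 2 (26 nt, A=6 T=5 G=8 C=7): length 26, outside 19–25 ✗; Tm = 64.9 + 41·(15 − 16.4)/26 = 62.7°C ✓ — fails.
Primer 3 (21 nt, A=3 T=5 G=7 C=6): length 21 ✓; Tm = 64.9 + 41·(13 − 16.4)/21 = 58.3°C ✓ — passes.
Primer 4 (26 nt, A=3 T=7 G=9 C=7): length 26, outside 19–25 ✗; Tm = 64.9 + 41·(16 − 16.4)/26 = 64.3°C ✓ — fails.
Primer 5 (22 nt, A=3 T=5 G=8 C=6): length 22 ✓; Tm = 64.9 + 41·(14 − 16.4)/22 = 60.4°C ✓ — passes.

Primer 3 and Primer 5.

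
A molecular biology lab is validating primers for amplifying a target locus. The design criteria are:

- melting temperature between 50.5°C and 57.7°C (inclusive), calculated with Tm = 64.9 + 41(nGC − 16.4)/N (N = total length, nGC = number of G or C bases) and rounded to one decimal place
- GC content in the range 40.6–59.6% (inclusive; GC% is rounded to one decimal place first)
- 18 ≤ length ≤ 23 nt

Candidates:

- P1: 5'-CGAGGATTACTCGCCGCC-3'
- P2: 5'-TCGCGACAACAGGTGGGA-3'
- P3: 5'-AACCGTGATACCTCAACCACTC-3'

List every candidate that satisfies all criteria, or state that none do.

P3 only.

P1 (18 nt, A=3 T=3 G=5 C=7): Tm = 64.9 + 41·(12 − 16.4)/18 = 54.9°C ✓; GC 12/18 = 66.7%, outside 40.6–59.6% ✗; length 18 ✓ — fails.
P2 (18 nt, A=5 T=2 G=7 C=4): Tm = 64.9 + 41·(11 − 16.4)/18 = 52.6°C ✓; GC 11/18 = 61.1%, outside 40.6–59.6% ✗; length 18 ✓ — fails.
P3 (22 nt, A=7 T=4 G=2 C=9): Tm = 64.9 + 41·(11 − 16.4)/22 = 54.8°C ✓; GC 11/22 = 50.0% ✓; length 22 ✓ — passes.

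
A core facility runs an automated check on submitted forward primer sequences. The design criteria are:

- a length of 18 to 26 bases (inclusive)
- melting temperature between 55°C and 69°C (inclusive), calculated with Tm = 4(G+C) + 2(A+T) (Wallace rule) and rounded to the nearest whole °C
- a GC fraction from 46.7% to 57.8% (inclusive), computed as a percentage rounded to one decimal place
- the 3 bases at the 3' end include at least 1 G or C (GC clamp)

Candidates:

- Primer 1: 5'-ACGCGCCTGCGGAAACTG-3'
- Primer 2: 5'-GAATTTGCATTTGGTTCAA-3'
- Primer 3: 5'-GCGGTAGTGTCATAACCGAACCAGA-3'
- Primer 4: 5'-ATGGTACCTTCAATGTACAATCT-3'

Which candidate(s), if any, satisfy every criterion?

Primer 1 (18 nt, A=4 T=2 G=6 C=6): length 18 ✓; Tm = 2·6 + 4·12 = 60°C ✓; GC 12/18 = 66.7%, outside 46.7–57.8% ✗; 3' end CTG has 2 G/C ✓ — fails.
Primer 2 (19 nt, A=5 T=8 G=4 C=2): length 19 ✓; Tm = 2·13 + 4·6 = 50°C, outside 55–69°C ✗; GC 6/19 = 31.6%, outside 46.7–57.8% ✗; 3' end CAA has 1 G/C ✓ — fails.
Primer 3 (25 nt, A=8 T=4 G=7 C=6): length 25 ✓; Tm = 2·12 + 4·13 = 76°C, outside 55–69°C ✗; GC 13/25 = 52.0% ✓; 3' end AGA has 1 G/C ✓ — fails.
Primer 4 (23 nt, A=7 T=8 G=3 C=5): length 23 ✓; Tm = 2·15 + 4·8 = 62°C ✓; GC 8/23 = 34.8%, outside 46.7–57.8% ✗; 3' end TCT has 1 G/C ✓ — fails.

None of the candidates satisfy all criteria.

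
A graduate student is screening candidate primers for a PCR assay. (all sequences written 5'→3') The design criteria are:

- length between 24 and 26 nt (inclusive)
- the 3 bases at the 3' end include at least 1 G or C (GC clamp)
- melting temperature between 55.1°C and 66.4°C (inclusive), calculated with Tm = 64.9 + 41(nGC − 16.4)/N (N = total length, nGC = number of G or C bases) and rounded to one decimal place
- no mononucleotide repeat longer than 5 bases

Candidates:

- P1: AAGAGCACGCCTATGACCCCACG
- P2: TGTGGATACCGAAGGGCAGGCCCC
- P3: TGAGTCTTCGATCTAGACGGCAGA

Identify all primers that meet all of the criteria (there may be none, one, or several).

P1 (23 nt, A=7 T=2 G=5 C=9): length 23, outside 24–26 ✗; 3' end ACG has 2 G/C ✓; Tm = 64.9 + 41·(14 − 16.4)/23 = 60.6°C ✓; longest run = 4 ✓ — fails.
P2 (24 nt, A=5 T=3 G=9 C=7): length 24 ✓; 3' end CCC has 3 G/C ✓; Tm = 64.9 + 41·(16 − 16.4)/24 = 64.2°C ✓; longest run = 4 ✓ — passes.
P3 (24 nt, A=6 T=6 G=7 C=5): length 24 ✓; 3' end AGA has 1 G/C ✓; Tm = 64.9 + 41·(12 − 16.4)/24 = 57.4°C ✓; longest run = 2 ✓ — passes.

P2 and P3.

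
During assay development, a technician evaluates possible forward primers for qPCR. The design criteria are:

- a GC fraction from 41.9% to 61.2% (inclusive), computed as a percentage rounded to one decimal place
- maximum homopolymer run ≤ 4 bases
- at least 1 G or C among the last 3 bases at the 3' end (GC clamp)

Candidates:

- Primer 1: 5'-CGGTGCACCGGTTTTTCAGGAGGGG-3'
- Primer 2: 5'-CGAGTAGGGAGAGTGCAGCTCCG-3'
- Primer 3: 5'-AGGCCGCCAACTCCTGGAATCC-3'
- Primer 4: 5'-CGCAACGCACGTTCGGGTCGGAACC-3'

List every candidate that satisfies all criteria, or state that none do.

Primer 1 (25 nt, A=3 T=6 G=11 C=5): GC 16/25 = 64.0%, outside 41.9–61.2% ✗; longest run = 5, exceeds 4 ✗; 3' end GGG has 3 G/C ✓ — fails.
Primer 2 (23 nt, A=5 T=3 G=10 C=5): GC 15/23 = 65.2%, outside 41.9–61.2% ✗; longest run = 3 ✓; 3' end CCG has 3 G/C ✓ — fails.
Primer 3 (22 nt, A=5 T=3 G=5 C=9): GC 14/22 = 63.6%, outside 41.9–61.2% ✗; longest run = 2 ✓; 3' end TCC has 2 G/C ✓ — fails.
Primer 4 (25 nt, A=5 T=3 G=8 C=9): GC 17/25 = 68.0%, outside 41.9–61.2% ✗; longest run = 3 ✓; 3' end ACC has 2 G/C ✓ — fails.

None of the candidates satisfy all criteria.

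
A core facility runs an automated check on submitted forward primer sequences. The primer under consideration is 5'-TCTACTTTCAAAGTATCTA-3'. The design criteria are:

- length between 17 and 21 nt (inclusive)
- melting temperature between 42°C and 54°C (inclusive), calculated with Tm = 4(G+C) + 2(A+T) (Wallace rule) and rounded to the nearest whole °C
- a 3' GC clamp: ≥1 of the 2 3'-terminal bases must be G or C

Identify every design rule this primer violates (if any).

Fails: GC clamp.

Base counts: A=6, T=8, G=1, C=4 (length 19).
length: length 19 ✓
Tm: Tm = 2·14 + 4·5 = 48°C ✓
GC clamp: 3' end TA has 0 G/C, need ≥1 ✗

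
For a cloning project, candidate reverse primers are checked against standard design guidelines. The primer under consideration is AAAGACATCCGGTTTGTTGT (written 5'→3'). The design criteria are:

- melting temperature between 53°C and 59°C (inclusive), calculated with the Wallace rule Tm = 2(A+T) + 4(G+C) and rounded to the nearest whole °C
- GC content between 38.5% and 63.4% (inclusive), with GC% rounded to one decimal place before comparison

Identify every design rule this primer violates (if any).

Meets all criteria.

Base counts: A=5, T=7, G=5, C=3 (length 20).
Tm: Tm = 2·12 + 4·8 = 56°C ✓
GC content: GC 8/20 = 40.0% ✓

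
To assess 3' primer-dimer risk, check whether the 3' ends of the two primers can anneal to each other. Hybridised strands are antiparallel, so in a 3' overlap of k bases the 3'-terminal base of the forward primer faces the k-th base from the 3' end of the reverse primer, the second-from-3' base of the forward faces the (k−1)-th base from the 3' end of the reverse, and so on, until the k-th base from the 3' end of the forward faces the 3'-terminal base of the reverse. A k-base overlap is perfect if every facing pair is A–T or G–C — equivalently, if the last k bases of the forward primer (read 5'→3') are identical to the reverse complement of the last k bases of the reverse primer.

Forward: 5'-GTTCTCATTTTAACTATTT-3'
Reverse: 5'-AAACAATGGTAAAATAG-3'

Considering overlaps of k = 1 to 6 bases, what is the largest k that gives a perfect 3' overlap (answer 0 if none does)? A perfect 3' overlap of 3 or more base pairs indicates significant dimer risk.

Last 6 bases (5'→3') — forward …CTATTT, reverse …AAATAG.
Reverse complement of the reverse primer's last 6 bases: CTATTT; its first k bases are the reverse complement of the reverse primer's last k bases, so a perfect k-base overlap needs the forward primer's last k bases to equal them.
Comparing (forward last k vs required): k=1: T vs C ✗; k=2: TT vs CT ✗; k=3: TTT vs CTA ✗; k=4: ATTT vs CTAT ✗; k=5: TATTT vs CTATT ✗; k=6: CTATTT vs CTATTT ✓.
Only k = 6 is perfect, so the longest perfect 3' overlap is 6.

Longest perfect overlap: 6 complementary base pairs; significant dimer risk (threshold 3).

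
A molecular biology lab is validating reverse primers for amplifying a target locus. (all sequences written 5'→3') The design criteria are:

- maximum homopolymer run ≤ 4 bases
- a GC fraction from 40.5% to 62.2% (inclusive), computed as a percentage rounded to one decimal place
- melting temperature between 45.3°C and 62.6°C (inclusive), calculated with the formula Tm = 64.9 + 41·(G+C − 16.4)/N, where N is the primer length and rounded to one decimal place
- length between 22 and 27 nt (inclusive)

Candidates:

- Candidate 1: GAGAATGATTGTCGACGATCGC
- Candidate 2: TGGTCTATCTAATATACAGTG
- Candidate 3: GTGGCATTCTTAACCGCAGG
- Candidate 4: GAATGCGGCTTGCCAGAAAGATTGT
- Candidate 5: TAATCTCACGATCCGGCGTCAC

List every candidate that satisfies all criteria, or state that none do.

Candidate 1 (22 nt, A=6 T=5 G=7 C=4): longest run = 2 ✓; GC 11/22 = 50.0% ✓; Tm = 64.9 + 41·(11 − 16.4)/22 = 54.8°C ✓; length 22 ✓ — passes.
Candidate 2 (21 nt, A=6 T=8 G=4 C=3): longest run = 2 ✓; GC 7/21 = 33.3%, outside 40.5–62.2% ✗; Tm = 64.9 + 41·(7 − 16.4)/21 = 46.5°C ✓; length 21, outside 22–27 ✗ — fails.
Candidate 3 (20 nt, A=4 T=5 G=6 C=5): longest run = 2 ✓; GC 11/20 = 55.0% ✓; Tm = 64.9 + 41·(11 − 16.4)/20 = 53.8°C ✓; length 20, outside 22–27 ✗ — fails.
Candidate 4 (25 nt, A=7 T=6 G=8 C=4): longest run = 3 ✓; GC 12/25 = 48.0% ✓; Tm = 64.9 + 41·(12 − 16.4)/25 = 57.7°C ✓; length 25 ✓ — passes.
Candidate 5 (22 nt, A=5 T=5 G=4 C=8): longest run = 2 ✓; GC 12/22 = 54.5% ✓; Tm = 64.9 + 41·(12 − 16.4)/22 = 56.7°C ✓; length 22 ✓ — passes.

Candidate 1, Candidate 4 and Candidate 5.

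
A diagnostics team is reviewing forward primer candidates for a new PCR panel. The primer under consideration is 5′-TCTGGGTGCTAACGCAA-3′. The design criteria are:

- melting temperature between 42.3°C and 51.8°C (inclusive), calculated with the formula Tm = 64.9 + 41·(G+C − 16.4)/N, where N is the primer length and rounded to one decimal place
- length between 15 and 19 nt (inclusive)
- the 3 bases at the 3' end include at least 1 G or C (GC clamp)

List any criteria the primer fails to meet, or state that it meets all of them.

Meets all criteria.

Base counts: A=4, T=4, G=5, C=4 (length 17).
Tm: Tm = 64.9 + 41·(9 − 16.4)/17 = 47.1°C ✓
length: length 17 ✓
GC clamp: 3' end CAA has 1 G/C ✓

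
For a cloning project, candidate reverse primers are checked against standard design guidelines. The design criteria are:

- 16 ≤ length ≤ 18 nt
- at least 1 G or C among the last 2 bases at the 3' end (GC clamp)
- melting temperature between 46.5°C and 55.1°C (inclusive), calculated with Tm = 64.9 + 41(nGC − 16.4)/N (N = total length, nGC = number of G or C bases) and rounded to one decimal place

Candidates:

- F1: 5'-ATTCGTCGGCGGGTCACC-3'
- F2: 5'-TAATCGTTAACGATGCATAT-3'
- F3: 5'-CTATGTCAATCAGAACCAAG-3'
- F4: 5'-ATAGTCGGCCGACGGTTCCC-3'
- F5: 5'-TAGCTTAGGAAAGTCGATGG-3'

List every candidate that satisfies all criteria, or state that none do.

F1 (18 nt, A=2 T=4 G=6 C=6): length 18 ✓; 3' end CC has 2 G/C ✓; Tm = 64.9 + 41·(12 − 16.4)/18 = 54.9°C ✓ — passes.
F2 (20 nt, A=7 T=7 G=3 C=3): length 20, outside 16–18 ✗; 3' end AT has 0 G/C, need ≥1 ✗; Tm = 64.9 + 41·(6 − 16.4)/20 = 43.6°C, outside 46.5–55.1°C ✗ — fails.
F3 (20 nt, A=8 T=4 G=3 C=5): length 20, outside 16–18 ✗; 3' end AG has 1 G/C ✓; Tm = 64.9 + 41·(8 − 16.4)/20 = 47.7°C ✓ — fails.
F4 (20 nt, A=3 T=4 G=6 C=7): length 20, outside 16–18 ✗; 3' end CC has 2 G/C ✓; Tm = 64.9 + 41·(13 − 16.4)/20 = 57.9°C, outside 46.5–55.1°C ✗ — fails.
F5 (20 nt, A=6 T=5 G=7 C=2): length 20, outside 16–18 ✗; 3' end GG has 2 G/C ✓; Tm = 64.9 + 41·(9 − 16.4)/20 = 49.7°C ✓ — fails.

F1 only.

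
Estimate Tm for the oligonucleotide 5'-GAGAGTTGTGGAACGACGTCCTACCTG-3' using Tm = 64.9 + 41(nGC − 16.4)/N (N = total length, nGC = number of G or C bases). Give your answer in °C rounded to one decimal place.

Base counts: A=6, T=6, G=9, C=6; G+C = 15, N = 27.
Tm = 64.9 + 41·(15 − 16.4)/27 = 64.9 + -57.40/27 = 62.8°C.

62.8°C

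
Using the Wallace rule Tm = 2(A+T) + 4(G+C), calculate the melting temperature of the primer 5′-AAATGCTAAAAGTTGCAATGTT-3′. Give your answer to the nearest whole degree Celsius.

56°C

Base counts: A=9, T=7, G=4, C=2 (length 22).
Tm = 2·(9+7) + 4·(4+2) = 2·16 + 4·6 = 32 + 24 = 56°C.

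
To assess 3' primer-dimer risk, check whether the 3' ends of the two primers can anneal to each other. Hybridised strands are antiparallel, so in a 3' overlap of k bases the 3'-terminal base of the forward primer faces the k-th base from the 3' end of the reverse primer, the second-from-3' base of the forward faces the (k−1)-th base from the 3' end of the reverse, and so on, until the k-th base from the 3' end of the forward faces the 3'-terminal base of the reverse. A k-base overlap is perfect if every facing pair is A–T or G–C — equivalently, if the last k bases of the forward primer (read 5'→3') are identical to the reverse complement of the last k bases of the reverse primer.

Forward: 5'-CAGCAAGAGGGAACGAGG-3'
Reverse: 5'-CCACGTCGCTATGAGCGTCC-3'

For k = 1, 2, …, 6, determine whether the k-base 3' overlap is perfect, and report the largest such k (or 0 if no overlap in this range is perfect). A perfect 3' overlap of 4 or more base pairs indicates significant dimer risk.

Longest perfect overlap: 2 complementary base pairs; below the dimer-risk threshold (threshold 4).

Last 6 bases (5'→3') — forward …ACGAGG, reverse …GCGTCC.
Reverse complement of the reverse primer's last 6 bases: GGACGC; its first k bases are the reverse complement of the reverse primer's last k bases, so a perfect k-base overlap needs the forward primer's last k bases to equal them.
Comparing (forward last k vs required): k=1: G vs G ✓; k=2: GG vs GG ✓; k=3: AGG vs GGA ✗; k=4: GAGG vs GGAC ✗; k=5: CGAGG vs GGACG ✗; k=6: ACGAGG vs GGACGC ✗.
Perfect overlaps at k = 1, 2; the largest is 2.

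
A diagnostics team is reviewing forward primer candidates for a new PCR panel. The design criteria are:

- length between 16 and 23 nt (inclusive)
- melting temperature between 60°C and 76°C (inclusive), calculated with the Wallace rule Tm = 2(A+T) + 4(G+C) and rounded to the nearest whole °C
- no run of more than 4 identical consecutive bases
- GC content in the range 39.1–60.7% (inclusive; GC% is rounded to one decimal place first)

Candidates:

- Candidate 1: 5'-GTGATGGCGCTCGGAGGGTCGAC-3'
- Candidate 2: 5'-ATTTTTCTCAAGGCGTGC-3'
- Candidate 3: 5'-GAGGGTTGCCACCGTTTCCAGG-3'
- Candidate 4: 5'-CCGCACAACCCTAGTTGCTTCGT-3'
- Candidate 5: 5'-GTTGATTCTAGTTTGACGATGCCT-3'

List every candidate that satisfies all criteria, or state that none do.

Candidate 1 (23 nt, A=3 T=4 G=11 C=5): length 23 ✓; Tm = 2·7 + 4·16 = 78°C, outside 60–76°C ✗; longest run = 3 ✓; GC 16/23 = 69.6%, outside 39.1–60.7% ✗ — fails.
Candidate 2 (18 nt, A=3 T=7 G=4 C=4): length 18 ✓; Tm = 2·10 + 4·8 = 52°C, outside 60–76°C ✗; longest run = 5, exceeds 4 ✗; GC 8/18 = 44.4% ✓ — fails.
Candidate 3 (22 nt, A=3 T=5 G=8 C=6): length 22 ✓; Tm = 2·8 + 4·14 = 72°C ✓; longest run = 3 ✓; GC 14/22 = 63.6%, outside 39.1–60.7% ✗ — fails.
Candidate 4 (23 nt, A=4 T=6 G=4 C=9): length 23 ✓; Tm = 2·10 + 4·13 = 72°C ✓; longest run = 3 ✓; GC 13/23 = 56.5% ✓ — passes.
Candidate 5 (24 nt, A=4 T=10 G=6 C=4): length 24, outside 16–23 ✗; Tm = 2·14 + 4·10 = 68°C ✓; longest run = 3 ✓; GC 10/24 = 41.7% ✓ — fails.

Candidate 4 only.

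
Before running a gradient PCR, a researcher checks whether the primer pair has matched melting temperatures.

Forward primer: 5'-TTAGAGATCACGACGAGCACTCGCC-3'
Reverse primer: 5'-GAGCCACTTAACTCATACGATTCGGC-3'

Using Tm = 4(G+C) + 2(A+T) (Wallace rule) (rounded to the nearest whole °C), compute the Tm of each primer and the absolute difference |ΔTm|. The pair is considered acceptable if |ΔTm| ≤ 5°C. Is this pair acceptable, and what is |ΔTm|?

|ΔTm| = 0°C; the pair is acceptable.

Forward: A=7 T=4 G=6 C=8 → Tm = 2·11 + 4·14 = 78°C.
Reverse: A=7 T=6 G=5 C=8 → Tm = 2·13 + 4·13 = 78°C.
|ΔTm| = |78 − 78| = 0°C, ≤ 5°C.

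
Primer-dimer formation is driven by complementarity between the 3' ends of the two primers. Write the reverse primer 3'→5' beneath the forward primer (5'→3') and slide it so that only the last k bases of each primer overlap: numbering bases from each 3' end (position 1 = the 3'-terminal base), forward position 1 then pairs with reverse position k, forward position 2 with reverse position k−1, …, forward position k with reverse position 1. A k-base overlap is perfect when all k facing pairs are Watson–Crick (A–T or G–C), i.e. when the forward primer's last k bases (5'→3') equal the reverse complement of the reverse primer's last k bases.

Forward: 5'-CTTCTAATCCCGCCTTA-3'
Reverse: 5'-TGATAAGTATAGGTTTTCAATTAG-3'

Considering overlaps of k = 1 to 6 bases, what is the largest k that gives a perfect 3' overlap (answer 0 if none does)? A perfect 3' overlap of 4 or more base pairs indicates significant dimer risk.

Longest perfect overlap: 0 complementary base pairs; below the dimer-risk threshold (threshold 4).

Last 6 bases (5'→3') — forward …GCCTTA, reverse …AATTAG.
Reverse complement of the reverse primer's last 6 bases: CTAATT; its first k bases are the reverse complement of the reverse primer's last k bases, so a perfect k-base overlap needs the forward primer's last k bases to equal them.
Comparing (forward last k vs required): k=1: A vs C ✗; k=2: TA vs CT ✗; k=3: TTA vs CTA ✗; k=4: CTTA vs CTAA ✗; k=5: CCTTA vs CTAAT ✗; k=6: GCCTTA vs CTAATT ✗.
No overlap length from 1 to 6 is perfect, so the longest perfect 3' overlap is 0.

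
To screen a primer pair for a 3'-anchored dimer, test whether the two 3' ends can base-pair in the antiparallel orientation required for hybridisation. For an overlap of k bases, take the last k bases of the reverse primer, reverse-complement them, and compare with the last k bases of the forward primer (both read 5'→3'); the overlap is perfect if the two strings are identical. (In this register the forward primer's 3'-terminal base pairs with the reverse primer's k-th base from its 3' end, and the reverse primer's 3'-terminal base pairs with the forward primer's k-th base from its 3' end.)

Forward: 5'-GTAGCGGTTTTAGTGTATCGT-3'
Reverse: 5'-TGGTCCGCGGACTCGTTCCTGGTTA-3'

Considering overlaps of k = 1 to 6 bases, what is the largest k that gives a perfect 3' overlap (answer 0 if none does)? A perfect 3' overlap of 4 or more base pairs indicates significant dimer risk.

Last 6 bases (5'→3') — forward …TATCGT, reverse …TGGTTA.
Reverse complement of the reverse primer's last 6 bases: TAACCA; its first k bases are the reverse complement of the reverse primer's last k bases, so a perfect k-base overlap needs the forward primer's last k bases to equal them.
Comparing (forward last k vs required): k=1: T vs T ✓; k=2: GT vs TA ✗; k=3: CGT vs TAA ✗; k=4: TCGT vs TAAC ✗; k=5: ATCGT vs TAACC ✗; k=6: TATCGT vs TAACCA ✗.
Only k = 1 is perfect, so the longest perfect 3' overlap is 1.

Longest perfect overlap: 1 complementary base pair; below the dimer-risk threshold (threshold 4).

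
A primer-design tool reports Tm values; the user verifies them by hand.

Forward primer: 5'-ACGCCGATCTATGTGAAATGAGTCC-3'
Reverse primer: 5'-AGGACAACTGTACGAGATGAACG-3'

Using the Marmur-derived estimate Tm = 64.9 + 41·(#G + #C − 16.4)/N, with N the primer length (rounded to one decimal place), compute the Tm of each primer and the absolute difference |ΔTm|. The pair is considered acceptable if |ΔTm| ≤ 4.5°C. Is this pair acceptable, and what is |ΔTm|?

|ΔTm| = 2.4°C; the pair is acceptable.

Forward: G+C = 12, N = 25 → Tm = 64.9 + 41·(12 − 16.4)/25 = 57.7°C.
Reverse: G+C = 11, N = 23 → Tm = 64.9 + 41·(11 − 16.4)/23 = 55.3°C.
|ΔTm| = |57.7 − 55.3| = 2.4°C, ≤ 4.5°C.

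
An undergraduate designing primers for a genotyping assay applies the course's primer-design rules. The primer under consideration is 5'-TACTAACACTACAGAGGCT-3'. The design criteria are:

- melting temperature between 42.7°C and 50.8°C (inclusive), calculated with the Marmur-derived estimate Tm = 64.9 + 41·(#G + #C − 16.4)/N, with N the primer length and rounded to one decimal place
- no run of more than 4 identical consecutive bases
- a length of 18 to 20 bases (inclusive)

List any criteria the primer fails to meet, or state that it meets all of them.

Base counts: A=7, T=4, G=3, C=5 (length 19).
Tm: Tm = 64.9 + 41·(8 − 16.4)/19 = 46.8°C ✓
homopolymer run: longest run = 2 ✓
length: length 19 ✓

Meets all criteria.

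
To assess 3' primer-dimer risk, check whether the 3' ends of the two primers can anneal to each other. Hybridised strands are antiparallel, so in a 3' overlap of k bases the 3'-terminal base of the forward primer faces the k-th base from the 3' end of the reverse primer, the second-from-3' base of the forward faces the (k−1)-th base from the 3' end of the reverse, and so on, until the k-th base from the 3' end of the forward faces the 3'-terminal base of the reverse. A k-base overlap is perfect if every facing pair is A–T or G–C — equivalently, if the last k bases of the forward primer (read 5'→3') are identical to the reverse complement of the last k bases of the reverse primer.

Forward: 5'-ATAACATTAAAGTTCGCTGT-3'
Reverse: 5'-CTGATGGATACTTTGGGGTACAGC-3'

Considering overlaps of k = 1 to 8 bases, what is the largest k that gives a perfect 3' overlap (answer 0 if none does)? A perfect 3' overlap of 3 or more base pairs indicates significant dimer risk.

Longest perfect overlap: 5 complementary base pairs; significant dimer risk (threshold 3).

Last 8 bases (5'→3') — forward …TTCGCTGT, reverse …GGTACAGC.
Reverse complement of the reverse primer's last 8 bases: GCTGTACC; its first k bases are the reverse complement of the reverse primer's last k bases, so a perfect k-base overlap needs the forward primer's last k bases to equal them.
Comparing (forward last k vs required): k=1: T vs G ✗; k=2: GT vs GC ✗; k=3: TGT vs GCT ✗; k=4: CTGT vs GCTG ✗; k=5: GCTGT vs GCTGT ✓; k=6: CGCTGT vs GCTGTA ✗; k=7: TCGCTGT vs GCTGTAC ✗; k=8: TTCGCTGT vs GCTGTACC ✗.
Only k = 5 is perfect, so the longest perfect 3' overlap is 5.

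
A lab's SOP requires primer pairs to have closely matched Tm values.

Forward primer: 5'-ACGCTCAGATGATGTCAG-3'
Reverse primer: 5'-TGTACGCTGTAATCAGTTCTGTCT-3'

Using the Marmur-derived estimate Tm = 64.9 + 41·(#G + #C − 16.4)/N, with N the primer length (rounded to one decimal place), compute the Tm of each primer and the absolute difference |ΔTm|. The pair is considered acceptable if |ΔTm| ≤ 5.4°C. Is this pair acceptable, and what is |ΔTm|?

|ΔTm| = 6.0°C; the pair is not acceptable.

Forward: G+C = 9, N = 18 → Tm = 64.9 + 41·(9 − 16.4)/18 = 48.0°C.
Reverse: G+C = 10, N = 24 → Tm = 64.9 + 41·(10 − 16.4)/24 = 54.0°C.
|ΔTm| = |48.0 − 54.0| = 6.0°C, > 5.4°C.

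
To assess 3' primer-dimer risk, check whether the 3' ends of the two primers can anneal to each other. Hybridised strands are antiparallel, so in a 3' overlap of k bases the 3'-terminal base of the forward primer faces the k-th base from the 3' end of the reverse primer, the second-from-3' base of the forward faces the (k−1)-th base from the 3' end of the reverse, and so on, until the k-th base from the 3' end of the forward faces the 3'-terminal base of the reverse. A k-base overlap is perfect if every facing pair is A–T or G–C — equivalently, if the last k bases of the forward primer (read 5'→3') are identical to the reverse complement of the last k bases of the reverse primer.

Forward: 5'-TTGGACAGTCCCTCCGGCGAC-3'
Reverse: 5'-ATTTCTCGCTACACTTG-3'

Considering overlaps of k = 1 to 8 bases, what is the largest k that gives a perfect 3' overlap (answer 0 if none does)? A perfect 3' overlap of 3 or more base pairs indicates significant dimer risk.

Longest perfect overlap: 1 complementary base pair; below the dimer-risk threshold (threshold 3).

Last 8 bases (5'→3') — forward …CCGGCGAC, reverse …TACACTTG.
Reverse complement of the reverse primer's last 8 bases: CAAGTGTA; its first k bases are the reverse complement of the reverse primer's last k bases, so a perfect k-base overlap needs the forward primer's last k bases to equal them.
Comparing (forward last k vs required): k=1: C vs C ✓; k=2: AC vs CA ✗; k=3: GAC vs CAA ✗; k=4: CGAC vs CAAG ✗; k=5: GCGAC vs CAAGT ✗; k=6: GGCGAC vs CAAGTG ✗; k=7: CGGCGAC vs CAAGTGT ✗; k=8: CCGGCGAC vs CAAGTGTA ✗.
Only k = 1 is perfect, so the longest perfect 3' overlap is 1.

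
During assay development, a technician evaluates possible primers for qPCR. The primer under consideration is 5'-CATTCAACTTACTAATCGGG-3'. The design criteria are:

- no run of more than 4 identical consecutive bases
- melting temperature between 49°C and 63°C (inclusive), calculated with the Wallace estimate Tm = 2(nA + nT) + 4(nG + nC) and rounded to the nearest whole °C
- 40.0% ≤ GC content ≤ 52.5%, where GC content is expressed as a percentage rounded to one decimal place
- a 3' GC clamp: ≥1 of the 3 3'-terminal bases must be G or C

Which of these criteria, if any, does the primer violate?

Meets all criteria.

Base counts: A=6, T=6, G=3, C=5 (length 20).
homopolymer run: longest run = 3 ✓
Tm: Tm = 2·12 + 4·8 = 56°C ✓
GC content: GC 8/20 = 40.0% ✓
GC clamp: 3' end GGG has 3 G/C ✓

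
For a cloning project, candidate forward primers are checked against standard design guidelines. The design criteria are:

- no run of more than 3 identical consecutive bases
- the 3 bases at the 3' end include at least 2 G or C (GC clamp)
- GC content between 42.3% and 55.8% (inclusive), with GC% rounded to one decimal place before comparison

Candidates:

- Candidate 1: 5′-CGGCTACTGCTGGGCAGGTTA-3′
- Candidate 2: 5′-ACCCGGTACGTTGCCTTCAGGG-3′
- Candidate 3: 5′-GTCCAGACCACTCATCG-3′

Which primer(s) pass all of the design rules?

None of the candidates satisfy all criteria.

Candidate 1 (21 nt, A=3 T=5 G=8 C=5): longest run = 3 ✓; 3' end TTA has 0 G/C, need ≥2 ✗; GC 13/21 = 61.9%, outside 42.3–55.8% ✗ — fails.
Candidate 2 (22 nt, A=3 T=5 G=7 C=7): longest run = 3 ✓; 3' end GGG has 3 G/C ✓; GC 14/22 = 63.6%, outside 42.3–55.8% ✗ — fails.
Candidate 3 (17 nt, A=4 T=3 G=3 C=7): longest run = 2 ✓; 3' end TCG has 2 G/C ✓; GC 10/17 = 58.8%, outside 42.3–55.8% ✗ — fails.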